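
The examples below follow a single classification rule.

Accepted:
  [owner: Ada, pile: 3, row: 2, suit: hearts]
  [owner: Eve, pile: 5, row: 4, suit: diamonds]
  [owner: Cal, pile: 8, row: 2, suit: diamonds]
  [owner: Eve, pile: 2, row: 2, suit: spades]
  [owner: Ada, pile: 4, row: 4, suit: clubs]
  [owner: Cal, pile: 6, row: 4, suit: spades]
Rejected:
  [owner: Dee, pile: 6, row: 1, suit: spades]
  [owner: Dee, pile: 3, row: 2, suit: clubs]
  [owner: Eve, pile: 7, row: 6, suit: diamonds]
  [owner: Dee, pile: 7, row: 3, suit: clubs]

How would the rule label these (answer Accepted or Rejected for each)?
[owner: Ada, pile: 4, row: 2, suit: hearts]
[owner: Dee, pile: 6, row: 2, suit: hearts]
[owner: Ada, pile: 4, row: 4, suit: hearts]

Accepted, Rejected, Accepted

'Accepted' ⟺ owner is not Dee AND row ≤ 4.
[owner: Ada, pile: 4, row: 2, suit: hearts]: Accepted (owner is Ada, row = 2).
[owner: Dee, pile: 6, row: 2, suit: hearts]: Rejected (owner is Dee, row = 2).
[owner: Ada, pile: 4, row: 4, suit: hearts]: Accepted (owner is Ada, row = 4).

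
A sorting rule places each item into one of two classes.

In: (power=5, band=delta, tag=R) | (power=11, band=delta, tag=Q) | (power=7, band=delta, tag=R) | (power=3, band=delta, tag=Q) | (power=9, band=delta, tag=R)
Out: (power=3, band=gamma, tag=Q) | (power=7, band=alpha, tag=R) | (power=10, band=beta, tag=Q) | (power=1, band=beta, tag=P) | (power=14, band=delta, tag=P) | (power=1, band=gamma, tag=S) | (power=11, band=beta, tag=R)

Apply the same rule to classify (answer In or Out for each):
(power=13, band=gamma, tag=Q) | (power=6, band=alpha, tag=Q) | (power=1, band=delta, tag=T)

Out, Out, In

The rule appears to be: band is delta AND power ≤ 11.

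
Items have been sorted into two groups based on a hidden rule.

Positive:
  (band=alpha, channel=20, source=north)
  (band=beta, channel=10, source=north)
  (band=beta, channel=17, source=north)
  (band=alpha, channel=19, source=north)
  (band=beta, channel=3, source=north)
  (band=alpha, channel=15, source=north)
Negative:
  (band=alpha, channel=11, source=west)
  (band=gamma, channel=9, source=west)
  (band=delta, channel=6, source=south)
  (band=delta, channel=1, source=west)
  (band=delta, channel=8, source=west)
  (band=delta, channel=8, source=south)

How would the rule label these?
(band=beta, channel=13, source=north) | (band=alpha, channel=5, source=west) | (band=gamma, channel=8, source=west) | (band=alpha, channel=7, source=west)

Positive, Negative, Negative, Negative

The pattern is that an item is 'Positive' exactly when: source is north.
(band=beta, channel=13, source=north): source is north — fits, so Positive. (band=alpha, channel=5, source=west): source is west — does not satisfy this, so Negative. (band=gamma, channel=8, source=west): source is west — does not satisfy this, so Negative. (band=alpha, channel=7, source=west): source is west — does not satisfy this, so Negative.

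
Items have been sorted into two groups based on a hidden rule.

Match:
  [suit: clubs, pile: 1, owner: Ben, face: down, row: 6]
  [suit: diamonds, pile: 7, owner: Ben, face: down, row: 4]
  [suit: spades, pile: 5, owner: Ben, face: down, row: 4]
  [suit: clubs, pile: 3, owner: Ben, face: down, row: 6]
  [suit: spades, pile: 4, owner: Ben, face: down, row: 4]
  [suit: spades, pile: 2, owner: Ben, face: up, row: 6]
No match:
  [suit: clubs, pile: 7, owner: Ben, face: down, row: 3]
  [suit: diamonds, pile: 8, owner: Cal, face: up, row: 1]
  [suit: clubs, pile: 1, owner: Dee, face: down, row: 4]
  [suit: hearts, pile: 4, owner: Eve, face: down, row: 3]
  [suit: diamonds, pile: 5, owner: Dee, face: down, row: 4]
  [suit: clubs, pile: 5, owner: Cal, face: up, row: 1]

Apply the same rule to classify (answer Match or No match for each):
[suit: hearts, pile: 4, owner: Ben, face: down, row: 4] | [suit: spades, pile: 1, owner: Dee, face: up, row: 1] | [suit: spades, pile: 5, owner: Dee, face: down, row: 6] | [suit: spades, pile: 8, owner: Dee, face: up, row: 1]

Match, No match, No match, No match

The classifier is using: owner is Ben AND row ≥ 4.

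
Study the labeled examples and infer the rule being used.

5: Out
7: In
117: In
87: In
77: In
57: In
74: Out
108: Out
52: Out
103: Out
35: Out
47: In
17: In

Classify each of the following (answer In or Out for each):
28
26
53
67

Looking at the examples, the only property every 'In' case has and every 'Out' case lacks is: ends in digit 7.
28: last digit 8, lacks this property → Out. 26: last digit 6, lacks this property → Out. 53: last digit 3, lacks this property → Out. 67: last digit 7, passes → In.

Out, Out, Out, In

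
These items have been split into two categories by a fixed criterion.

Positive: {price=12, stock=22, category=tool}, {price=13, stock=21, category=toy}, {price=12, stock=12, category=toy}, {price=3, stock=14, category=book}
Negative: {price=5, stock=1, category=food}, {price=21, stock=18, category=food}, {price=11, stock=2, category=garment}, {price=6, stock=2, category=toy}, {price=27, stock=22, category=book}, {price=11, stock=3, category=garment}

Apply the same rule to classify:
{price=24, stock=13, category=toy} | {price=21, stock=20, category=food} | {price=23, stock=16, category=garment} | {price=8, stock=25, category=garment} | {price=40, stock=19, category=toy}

One predicate separates the groups cleanly: stock ≥ 12 AND price ≤ 13.
{price=24, stock=13, category=toy}: stock = 13, price = 24, doesn't match → Negative. {price=21, stock=20, category=food}: stock = 20, price = 21, doesn't match → Negative. {price=23, stock=16, category=garment}: stock = 16, price = 23, doesn't match → Negative. {price=8, stock=25, category=garment}: stock = 25, price = 8, qualifies → Positive. {price=40, stock=19, category=toy}: stock = 19, price = 40, doesn't match → Negative.

Negative, Negative, Negative, Positive, Negative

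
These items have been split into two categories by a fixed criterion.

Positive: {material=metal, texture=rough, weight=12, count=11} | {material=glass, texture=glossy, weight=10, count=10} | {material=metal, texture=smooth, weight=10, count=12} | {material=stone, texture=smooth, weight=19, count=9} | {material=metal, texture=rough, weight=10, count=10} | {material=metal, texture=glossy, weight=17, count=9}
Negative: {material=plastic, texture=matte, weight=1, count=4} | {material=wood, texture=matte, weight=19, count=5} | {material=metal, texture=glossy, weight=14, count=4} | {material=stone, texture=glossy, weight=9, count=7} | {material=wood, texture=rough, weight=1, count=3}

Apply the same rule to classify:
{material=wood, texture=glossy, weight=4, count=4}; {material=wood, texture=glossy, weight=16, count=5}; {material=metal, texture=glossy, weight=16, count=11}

The simplest hypothesis consistent with all the labels is: count ≥ 9.
{material=wood, texture=glossy, weight=4, count=4}: count = 4 — lacks this property, so Negative. {material=wood, texture=glossy, weight=16, count=5}: count = 5 — lacks this property, so Negative. {material=metal, texture=glossy, weight=16, count=11}: count = 11 — has this property, so Positive.

Negative, Negative, Positive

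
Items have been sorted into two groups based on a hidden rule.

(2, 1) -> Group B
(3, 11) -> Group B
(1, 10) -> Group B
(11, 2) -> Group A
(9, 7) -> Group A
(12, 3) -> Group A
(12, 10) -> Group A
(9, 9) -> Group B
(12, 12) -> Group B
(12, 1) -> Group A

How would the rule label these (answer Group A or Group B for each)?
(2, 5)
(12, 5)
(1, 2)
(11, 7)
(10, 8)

The rule appears to be: first > second AND sum ≥ 11.
(2, 5) — 2 < 5, 2+5 = 7, hence Group B. (12, 5) — 12 > 5, 12+5 = 17, hence Group A. (1, 2) — 1 < 2, 1+2 = 3, hence Group B. (11, 7) — 11 > 7, 11+7 = 18, hence Group A. (10, 8) — 10 > 8, 10+8 = 18, hence Group A.

Group B, Group A, Group B, Group A, Group A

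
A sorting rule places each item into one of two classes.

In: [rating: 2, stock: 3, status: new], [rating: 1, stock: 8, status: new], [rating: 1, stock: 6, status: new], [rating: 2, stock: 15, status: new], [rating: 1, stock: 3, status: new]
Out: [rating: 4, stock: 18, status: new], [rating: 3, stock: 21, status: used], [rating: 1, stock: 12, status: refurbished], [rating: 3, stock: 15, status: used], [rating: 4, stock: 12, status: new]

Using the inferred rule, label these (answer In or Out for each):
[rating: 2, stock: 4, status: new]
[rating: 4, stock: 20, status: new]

A rule that fits every label: status is new AND rating ≤ 2 — true of each 'In' example, false of each 'Out' one.
[rating: 2, stock: 4, status: new]: status is new, rating = 2, qualifies → In.
[rating: 4, stock: 20, status: new]: status is new, rating = 4, does not fit → Out.

In, Out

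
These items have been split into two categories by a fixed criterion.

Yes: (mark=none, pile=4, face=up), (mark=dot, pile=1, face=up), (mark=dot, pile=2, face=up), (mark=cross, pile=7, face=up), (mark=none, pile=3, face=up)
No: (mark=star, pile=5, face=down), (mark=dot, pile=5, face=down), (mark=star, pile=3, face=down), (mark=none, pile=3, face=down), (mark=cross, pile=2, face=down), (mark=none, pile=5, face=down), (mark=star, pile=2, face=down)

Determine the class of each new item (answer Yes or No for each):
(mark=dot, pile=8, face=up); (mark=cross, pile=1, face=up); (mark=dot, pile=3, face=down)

Yes, Yes, No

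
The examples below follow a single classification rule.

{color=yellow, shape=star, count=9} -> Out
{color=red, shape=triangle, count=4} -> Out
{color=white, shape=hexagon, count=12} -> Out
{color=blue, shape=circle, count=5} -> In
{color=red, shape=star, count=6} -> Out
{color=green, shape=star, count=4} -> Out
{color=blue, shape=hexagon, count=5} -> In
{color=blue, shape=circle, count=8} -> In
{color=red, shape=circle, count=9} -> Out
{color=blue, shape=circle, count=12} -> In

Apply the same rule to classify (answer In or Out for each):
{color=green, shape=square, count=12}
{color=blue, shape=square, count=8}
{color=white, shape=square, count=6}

Out, In, Out

All 'In' examples share one property — color is blue — and every 'Out' example lacks it.
Out: {color=green, shape=square, count=12}, since color is green.
In: {color=blue, shape=square, count=8}, since color is blue.
Out: {color=white, shape=square, count=6}, since color is white.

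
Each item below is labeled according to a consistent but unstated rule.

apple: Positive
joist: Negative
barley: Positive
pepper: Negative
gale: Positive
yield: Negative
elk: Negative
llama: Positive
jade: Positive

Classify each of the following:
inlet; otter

The pattern is that an item is 'Positive' exactly when: contains 'a'.
Negative: inlet, since no 'a'.
Negative: otter, since no 'a'.

Negative, Negative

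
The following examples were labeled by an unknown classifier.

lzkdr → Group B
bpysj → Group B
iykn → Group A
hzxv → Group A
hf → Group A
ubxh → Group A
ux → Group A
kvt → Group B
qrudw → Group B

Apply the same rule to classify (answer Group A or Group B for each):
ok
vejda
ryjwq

Group A, Group B, Group B

The common property of the 'Group A' items is: even length. No 'Group B' item has it.
ok — length 2, hence Group A.
vejda — length 5, hence Group B.
ryjwq — length 5, hence Group B.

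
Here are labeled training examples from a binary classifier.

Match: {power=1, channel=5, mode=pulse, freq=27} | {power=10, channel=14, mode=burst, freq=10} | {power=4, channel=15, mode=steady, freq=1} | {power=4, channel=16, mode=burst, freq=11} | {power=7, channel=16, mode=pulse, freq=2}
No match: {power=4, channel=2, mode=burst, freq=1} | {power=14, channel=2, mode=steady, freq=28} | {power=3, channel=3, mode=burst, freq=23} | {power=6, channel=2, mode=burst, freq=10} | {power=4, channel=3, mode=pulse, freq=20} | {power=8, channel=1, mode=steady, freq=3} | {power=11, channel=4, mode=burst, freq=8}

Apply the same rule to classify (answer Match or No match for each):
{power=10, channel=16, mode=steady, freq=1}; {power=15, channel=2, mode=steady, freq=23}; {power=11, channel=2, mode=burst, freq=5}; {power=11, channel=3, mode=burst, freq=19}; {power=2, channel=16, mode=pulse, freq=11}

Match, No match, No match, No match, Match

The simplest hypothesis consistent with all the labels is: channel ≥ 5.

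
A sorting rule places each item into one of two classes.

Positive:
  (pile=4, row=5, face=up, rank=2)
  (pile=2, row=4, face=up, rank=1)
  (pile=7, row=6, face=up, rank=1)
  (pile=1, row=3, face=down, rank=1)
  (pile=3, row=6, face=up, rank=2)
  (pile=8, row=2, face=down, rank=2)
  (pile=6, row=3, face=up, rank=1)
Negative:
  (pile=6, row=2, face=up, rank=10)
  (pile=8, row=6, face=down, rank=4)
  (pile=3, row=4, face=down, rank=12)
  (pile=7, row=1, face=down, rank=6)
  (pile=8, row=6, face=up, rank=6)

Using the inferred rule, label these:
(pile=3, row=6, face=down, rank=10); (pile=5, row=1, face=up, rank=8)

Every 'Positive' example satisfies: rank ≤ 2. None of the 'Negative' examples do.
(pile=3, row=6, face=down, rank=10) — rank = 10, hence Negative.
(pile=5, row=1, face=up, rank=8) — rank = 8, hence Negative.

Negative, Negative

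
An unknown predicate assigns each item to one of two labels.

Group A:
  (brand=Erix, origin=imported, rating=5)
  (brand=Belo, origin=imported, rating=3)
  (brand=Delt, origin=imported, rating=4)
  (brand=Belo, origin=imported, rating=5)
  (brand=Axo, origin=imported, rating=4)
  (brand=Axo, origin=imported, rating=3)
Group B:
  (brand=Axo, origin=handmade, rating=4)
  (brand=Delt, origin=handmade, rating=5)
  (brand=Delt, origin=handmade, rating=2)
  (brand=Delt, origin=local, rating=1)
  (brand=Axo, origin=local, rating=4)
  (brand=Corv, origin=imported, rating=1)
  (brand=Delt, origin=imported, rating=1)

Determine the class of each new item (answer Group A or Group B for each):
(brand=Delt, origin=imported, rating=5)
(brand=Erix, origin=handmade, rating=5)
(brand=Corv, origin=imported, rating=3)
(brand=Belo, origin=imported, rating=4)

A rule that fits every label: origin is imported AND rating ≥ 2 — true of each 'Group A' example, false of each 'Group B' one.
(brand=Delt, origin=imported, rating=5): origin is imported, rating = 5 — checks out, so Group A.
(brand=Erix, origin=handmade, rating=5): origin is handmade, rating = 5 — fails this test, so Group B.
(brand=Corv, origin=imported, rating=3): origin is imported, rating = 3 — checks out, so Group A.
(brand=Belo, origin=imported, rating=4): origin is imported, rating = 4 — checks out, so Group A.

Group A, Group B, Group A, Group A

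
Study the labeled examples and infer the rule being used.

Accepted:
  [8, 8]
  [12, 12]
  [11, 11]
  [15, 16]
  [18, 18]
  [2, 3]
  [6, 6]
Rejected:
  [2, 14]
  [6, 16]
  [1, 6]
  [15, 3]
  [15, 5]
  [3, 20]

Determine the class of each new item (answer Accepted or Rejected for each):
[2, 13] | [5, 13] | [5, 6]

One predicate separates the groups cleanly: |first − second| ≤ 1.
[2, 13] → |2−13| = 11 → Rejected. [5, 13] → |5−13| = 8 → Rejected. [5, 6] → |5−6| = 1 → Accepted.

Rejected, Rejected, Accepted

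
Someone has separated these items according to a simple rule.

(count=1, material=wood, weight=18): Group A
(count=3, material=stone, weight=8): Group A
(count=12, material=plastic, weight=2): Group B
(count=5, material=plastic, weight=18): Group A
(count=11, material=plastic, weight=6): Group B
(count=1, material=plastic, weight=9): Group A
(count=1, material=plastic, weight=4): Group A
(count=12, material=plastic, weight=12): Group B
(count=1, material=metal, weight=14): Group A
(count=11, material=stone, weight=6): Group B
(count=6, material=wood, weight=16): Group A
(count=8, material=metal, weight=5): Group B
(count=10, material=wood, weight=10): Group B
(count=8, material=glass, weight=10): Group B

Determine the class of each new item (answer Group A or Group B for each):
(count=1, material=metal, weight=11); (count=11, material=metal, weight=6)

Group A, Group B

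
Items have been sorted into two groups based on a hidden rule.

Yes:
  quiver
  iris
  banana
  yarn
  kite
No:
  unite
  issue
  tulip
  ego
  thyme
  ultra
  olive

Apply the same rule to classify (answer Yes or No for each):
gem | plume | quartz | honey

No, No, Yes, No

One predicate separates the groups cleanly: even length.
gem: length 3, does not fit → No.
plume: length 5, does not fit → No.
quartz: length 6, meets the rule → Yes.
honey: length 5, does not fit → No.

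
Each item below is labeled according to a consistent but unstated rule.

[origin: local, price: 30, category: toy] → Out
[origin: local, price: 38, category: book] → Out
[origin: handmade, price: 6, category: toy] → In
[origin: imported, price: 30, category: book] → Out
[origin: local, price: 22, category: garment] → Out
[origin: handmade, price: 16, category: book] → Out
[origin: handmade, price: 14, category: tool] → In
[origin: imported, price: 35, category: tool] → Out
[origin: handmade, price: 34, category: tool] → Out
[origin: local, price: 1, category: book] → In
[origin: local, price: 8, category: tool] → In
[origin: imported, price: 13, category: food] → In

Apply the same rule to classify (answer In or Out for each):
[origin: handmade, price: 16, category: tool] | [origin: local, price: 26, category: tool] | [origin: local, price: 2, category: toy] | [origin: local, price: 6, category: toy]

The simplest hypothesis consistent with all the labels is: price ≤ 14.

Out, Out, In, In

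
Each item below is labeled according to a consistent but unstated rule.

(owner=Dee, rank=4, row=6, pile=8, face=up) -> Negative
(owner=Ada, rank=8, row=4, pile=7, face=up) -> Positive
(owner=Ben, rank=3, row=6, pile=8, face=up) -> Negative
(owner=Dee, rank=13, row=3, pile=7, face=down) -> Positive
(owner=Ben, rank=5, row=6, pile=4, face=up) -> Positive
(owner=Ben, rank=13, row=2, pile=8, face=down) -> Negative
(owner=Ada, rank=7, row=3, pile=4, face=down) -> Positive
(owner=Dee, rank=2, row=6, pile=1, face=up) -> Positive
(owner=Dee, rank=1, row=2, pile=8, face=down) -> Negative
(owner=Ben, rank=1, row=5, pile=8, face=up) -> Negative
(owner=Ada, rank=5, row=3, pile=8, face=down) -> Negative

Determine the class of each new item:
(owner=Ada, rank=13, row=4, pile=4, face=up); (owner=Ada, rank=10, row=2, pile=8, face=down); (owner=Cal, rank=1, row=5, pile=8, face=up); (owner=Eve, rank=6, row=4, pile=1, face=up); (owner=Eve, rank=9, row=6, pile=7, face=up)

Positive, Negative, Negative, Positive, Positive

The simplest hypothesis consistent with all the labels is: pile ≤ 7.
(owner=Ada, rank=13, row=4, pile=4, face=up): pile = 4, passes → Positive.
(owner=Ada, rank=10, row=2, pile=8, face=down): pile = 8, does not fit → Negative.
(owner=Cal, rank=1, row=5, pile=8, face=up): pile = 8, does not fit → Negative.
(owner=Eve, rank=6, row=4, pile=1, face=up): pile = 1, passes → Positive.
(owner=Eve, rank=9, row=6, pile=7, face=up): pile = 7, passes → Positive.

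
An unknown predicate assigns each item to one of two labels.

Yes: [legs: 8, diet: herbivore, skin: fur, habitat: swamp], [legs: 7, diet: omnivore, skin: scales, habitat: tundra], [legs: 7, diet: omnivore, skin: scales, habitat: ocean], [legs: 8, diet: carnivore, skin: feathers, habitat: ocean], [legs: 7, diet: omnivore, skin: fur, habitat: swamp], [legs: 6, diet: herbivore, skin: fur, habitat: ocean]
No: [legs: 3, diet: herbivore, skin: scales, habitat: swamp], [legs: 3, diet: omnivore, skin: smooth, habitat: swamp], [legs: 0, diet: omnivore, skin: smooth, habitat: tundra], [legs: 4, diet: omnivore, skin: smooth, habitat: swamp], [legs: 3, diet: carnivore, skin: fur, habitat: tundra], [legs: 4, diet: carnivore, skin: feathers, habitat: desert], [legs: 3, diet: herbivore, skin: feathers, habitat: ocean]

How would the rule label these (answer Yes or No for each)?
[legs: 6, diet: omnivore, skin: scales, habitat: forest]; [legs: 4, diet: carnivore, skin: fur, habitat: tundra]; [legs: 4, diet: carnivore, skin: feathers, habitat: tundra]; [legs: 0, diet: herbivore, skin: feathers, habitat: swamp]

Yes, No, No, No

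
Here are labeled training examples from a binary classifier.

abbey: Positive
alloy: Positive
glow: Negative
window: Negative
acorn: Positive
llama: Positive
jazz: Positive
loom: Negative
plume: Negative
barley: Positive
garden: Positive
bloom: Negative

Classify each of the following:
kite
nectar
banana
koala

One predicate separates the groups cleanly: contains 'a'.
kite — no 'a', hence Negative. nectar — has 'a', hence Positive. banana — has 'a', hence Positive. koala — has 'a', hence Positive.

Negative, Positive, Positive, Positive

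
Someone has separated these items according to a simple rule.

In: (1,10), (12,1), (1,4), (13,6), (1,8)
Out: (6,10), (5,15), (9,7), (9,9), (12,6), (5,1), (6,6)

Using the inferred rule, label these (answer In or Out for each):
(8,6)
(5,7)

Out, Out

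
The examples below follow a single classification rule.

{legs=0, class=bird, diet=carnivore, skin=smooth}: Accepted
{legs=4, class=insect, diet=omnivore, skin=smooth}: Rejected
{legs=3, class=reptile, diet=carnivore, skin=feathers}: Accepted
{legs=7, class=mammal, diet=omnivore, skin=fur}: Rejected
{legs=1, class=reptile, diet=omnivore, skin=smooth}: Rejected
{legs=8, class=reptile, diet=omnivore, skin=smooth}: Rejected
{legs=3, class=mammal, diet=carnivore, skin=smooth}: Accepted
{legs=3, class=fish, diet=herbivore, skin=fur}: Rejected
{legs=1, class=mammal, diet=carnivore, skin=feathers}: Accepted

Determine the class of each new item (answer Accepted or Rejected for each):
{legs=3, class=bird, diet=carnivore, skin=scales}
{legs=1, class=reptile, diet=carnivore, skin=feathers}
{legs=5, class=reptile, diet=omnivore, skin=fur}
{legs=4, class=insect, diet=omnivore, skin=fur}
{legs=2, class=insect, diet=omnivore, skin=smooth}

'Accepted' ⟺ diet is carnivore.
Accepted: {legs=3, class=bird, diet=carnivore, skin=scales}, since diet is carnivore. Accepted: {legs=1, class=reptile, diet=carnivore, skin=feathers}, since diet is carnivore. Rejected: {legs=5, class=reptile, diet=omnivore, skin=fur}, since diet is omnivore. Rejected: {legs=4, class=insect, diet=omnivore, skin=fur}, since diet is omnivore. Rejected: {legs=2, class=insect, diet=omnivore, skin=smooth}, since diet is omnivore.

Accepted, Accepted, Rejected, Rejected, Rejected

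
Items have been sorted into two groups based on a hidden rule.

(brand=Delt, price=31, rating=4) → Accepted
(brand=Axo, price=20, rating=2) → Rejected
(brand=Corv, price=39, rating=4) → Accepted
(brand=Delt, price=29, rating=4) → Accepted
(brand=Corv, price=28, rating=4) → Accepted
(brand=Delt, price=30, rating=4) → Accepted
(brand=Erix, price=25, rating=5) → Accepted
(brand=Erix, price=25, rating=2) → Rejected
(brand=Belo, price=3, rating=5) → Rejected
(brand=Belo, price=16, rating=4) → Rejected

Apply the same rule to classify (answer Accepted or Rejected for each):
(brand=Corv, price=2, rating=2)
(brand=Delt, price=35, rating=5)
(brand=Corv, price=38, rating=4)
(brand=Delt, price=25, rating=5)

Rejected, Accepted, Accepted, Accepted

One predicate separates the groups cleanly: rating ≥ 4 AND price ≥ 20.
(brand=Corv, price=2, rating=2) → rating = 2, price = 2 → Rejected.
(brand=Delt, price=35, rating=5) → rating = 5, price = 35 → Accepted.
(brand=Corv, price=38, rating=4) → rating = 4, price = 38 → Accepted.
(brand=Delt, price=25, rating=5) → rating = 5, price = 25 → Accepted.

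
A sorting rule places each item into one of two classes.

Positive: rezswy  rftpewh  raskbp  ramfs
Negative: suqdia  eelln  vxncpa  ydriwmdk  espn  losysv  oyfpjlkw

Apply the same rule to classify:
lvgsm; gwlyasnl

Comparing the two groups points to one rule — starts with 'r'.
lvgsm — starts with 'l', hence Negative. gwlyasnl — starts with 'g', hence Negative.

Negative, Negative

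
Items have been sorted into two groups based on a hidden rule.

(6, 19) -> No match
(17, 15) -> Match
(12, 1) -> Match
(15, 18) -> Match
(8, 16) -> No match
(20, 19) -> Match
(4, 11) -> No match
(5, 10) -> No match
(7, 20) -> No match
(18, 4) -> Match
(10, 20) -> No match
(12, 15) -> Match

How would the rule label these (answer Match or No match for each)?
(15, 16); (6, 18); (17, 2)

Match, No match, Match

A rule that fits every label: first ≥ 11 — true of each 'Match' example, false of each 'No match' one.
(15, 16) — first 15, hence Match.
(6, 18) — first 6, hence No match.
(17, 2) — first 17, hence Match.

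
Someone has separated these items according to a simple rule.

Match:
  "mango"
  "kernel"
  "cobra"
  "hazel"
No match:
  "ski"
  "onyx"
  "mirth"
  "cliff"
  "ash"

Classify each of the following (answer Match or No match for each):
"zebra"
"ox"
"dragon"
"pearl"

The pattern is that an item is 'Match' exactly when: has ≥ 2 vowels.

Match, No match, Match, Match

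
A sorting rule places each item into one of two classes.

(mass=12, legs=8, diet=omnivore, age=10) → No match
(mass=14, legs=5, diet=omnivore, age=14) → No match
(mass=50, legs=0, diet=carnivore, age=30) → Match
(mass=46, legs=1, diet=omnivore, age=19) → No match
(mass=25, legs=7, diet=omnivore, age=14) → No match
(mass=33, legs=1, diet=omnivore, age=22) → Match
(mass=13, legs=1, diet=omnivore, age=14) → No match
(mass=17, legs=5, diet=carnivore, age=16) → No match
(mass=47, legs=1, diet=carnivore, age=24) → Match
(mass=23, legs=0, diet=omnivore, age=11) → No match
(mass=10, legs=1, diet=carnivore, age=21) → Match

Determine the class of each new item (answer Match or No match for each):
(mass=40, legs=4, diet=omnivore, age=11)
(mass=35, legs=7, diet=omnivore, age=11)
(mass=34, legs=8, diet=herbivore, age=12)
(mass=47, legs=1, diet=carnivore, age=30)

No match, No match, No match, Match

The distinguishing property — age ≥ 21 — holds for all the 'Match' cases and none of the 'No match' cases.
(mass=40, legs=4, diet=omnivore, age=11): age = 11 — does not fit, so No match. (mass=35, legs=7, diet=omnivore, age=11): age = 11 — does not fit, so No match. (mass=34, legs=8, diet=herbivore, age=12): age = 12 — does not fit, so No match. (mass=47, legs=1, diet=carnivore, age=30): age = 30 — qualifies, so Match.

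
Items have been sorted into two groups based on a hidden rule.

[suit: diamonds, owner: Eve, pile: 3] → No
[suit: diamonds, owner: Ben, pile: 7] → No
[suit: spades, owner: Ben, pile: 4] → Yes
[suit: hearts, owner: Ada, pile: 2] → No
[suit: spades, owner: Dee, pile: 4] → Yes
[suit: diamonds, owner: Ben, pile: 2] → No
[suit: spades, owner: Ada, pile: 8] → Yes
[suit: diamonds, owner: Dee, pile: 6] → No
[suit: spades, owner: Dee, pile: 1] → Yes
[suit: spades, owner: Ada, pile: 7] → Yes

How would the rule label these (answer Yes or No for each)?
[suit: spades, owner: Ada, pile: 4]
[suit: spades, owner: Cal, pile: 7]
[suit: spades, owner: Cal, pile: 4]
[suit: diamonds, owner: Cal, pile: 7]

Looking at the examples, the only property every 'Yes' case has and every 'No' case lacks is: suit is spades.
[suit: spades, owner: Ada, pile: 4]: Yes (suit is spades).
[suit: spades, owner: Cal, pile: 7]: Yes (suit is spades).
[suit: spades, owner: Cal, pile: 4]: Yes (suit is spades).
[suit: diamonds, owner: Cal, pile: 7]: No (suit is diamonds).

Yes, Yes, Yes, No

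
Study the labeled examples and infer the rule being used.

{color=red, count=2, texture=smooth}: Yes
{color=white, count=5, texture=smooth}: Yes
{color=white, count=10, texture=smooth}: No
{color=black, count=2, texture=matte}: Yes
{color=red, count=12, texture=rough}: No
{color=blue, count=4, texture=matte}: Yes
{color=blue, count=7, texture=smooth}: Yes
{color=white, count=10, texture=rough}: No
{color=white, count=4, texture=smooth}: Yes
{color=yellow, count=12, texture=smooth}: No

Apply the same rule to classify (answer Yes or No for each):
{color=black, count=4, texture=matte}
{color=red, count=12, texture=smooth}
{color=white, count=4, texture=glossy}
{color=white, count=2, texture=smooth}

The pattern is that an item is 'Yes' exactly when: count ≤ 7.
Yes: {color=black, count=4, texture=matte}, since count = 4.
No: {color=red, count=12, texture=smooth}, since count = 12.
Yes: {color=white, count=4, texture=glossy}, since count = 4.
Yes: {color=white, count=2, texture=smooth}, since count = 2.

Yes, No, Yes, Yes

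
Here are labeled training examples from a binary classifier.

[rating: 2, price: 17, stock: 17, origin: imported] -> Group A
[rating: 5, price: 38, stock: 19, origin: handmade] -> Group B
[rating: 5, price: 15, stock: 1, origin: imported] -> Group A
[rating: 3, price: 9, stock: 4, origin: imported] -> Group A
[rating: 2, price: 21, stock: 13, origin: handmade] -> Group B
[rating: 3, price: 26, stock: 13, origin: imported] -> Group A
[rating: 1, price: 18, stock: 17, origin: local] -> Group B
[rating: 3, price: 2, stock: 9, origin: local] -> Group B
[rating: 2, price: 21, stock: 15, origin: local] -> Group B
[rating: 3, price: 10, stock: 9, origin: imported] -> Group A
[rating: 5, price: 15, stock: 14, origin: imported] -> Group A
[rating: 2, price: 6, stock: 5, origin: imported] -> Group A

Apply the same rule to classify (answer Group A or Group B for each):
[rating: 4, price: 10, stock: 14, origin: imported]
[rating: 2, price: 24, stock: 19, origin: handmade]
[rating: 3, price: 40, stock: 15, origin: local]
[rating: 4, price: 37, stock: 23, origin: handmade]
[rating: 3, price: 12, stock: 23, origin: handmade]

Checking candidate rules against both groups, what survives is: origin is imported.

Group A, Group B, Group B, Group B, Group B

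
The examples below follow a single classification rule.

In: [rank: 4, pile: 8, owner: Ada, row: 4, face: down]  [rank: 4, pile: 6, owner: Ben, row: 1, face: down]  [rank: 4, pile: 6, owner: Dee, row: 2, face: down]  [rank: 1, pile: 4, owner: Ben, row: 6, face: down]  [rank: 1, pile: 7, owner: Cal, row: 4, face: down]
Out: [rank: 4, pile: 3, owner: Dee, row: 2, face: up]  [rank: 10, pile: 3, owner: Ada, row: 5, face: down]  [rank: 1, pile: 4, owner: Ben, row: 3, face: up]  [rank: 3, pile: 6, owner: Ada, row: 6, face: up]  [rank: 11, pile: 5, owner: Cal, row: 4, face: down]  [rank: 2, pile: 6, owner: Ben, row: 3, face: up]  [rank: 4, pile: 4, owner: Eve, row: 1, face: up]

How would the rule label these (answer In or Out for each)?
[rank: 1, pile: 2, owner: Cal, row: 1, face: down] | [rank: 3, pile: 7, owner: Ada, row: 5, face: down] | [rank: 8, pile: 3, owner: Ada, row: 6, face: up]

A rule that fits every label: face is down AND rank ≤ 4 — true of each 'In' example, false of each 'Out' one.
[rank: 1, pile: 2, owner: Cal, row: 1, face: down]: face is down, rank = 1 — matches, so In. [rank: 3, pile: 7, owner: Ada, row: 5, face: down]: face is down, rank = 3 — matches, so In. [rank: 8, pile: 3, owner: Ada, row: 6, face: up]: face is up, rank = 8 — doesn't qualify, so Out.

In, In, Out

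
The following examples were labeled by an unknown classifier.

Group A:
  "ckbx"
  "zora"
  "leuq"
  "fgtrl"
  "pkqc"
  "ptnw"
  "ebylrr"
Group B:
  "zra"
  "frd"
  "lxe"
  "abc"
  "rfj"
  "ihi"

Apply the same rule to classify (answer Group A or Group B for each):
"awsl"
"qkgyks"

Group A, Group A

Every 'Group A' example satisfies: length ≥ 4. None of the 'Group B' examples do.
"awsl" — length 4, hence Group A.
"qkgyks" — length 6, hence Group A.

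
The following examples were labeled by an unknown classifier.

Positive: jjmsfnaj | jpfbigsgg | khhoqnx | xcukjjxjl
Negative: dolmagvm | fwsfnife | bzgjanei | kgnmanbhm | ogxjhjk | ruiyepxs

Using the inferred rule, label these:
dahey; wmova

Negative, Negative

The distinguishing property — has a double letter — holds for all the 'Positive' cases and none of the 'Negative' cases.
dahey: no doubled letter, lacks this property → Negative. wmova: no doubled letter, lacks this property → Negative.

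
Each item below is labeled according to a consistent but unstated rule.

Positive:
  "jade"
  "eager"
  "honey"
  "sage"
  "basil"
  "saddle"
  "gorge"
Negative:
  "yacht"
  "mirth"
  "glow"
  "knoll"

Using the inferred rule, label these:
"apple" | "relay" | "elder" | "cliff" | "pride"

Positive, Positive, Positive, Negative, Positive

'Positive' ⟺ has ≥ 2 vowels.
"apple": 2 vowels, matches → Positive. "relay": 2 vowels, matches → Positive. "elder": 2 vowels, matches → Positive. "cliff": 1 vowel, fails this test → Negative. "pride": 2 vowels, matches → Positive.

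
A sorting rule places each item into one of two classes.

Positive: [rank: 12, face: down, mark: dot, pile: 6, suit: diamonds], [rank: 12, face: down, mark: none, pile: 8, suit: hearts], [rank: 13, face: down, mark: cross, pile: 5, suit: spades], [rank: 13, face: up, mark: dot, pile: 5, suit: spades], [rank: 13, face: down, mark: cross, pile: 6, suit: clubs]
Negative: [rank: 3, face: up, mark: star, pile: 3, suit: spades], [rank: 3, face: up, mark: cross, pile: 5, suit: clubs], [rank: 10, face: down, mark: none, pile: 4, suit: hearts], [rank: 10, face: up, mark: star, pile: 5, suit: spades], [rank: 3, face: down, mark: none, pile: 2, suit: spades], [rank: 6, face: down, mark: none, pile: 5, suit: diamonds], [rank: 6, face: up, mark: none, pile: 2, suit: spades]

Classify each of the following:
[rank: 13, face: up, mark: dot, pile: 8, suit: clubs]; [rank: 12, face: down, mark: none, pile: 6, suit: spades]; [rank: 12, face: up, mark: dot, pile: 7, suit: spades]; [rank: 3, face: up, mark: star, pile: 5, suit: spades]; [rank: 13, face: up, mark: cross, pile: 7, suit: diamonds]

Every 'Positive' example satisfies: rank ≥ 12. None of the 'Negative' examples do.
Positive: [rank: 13, face: up, mark: dot, pile: 8, suit: clubs], since rank = 13. Positive: [rank: 12, face: down, mark: none, pile: 6, suit: spades], since rank = 12. Positive: [rank: 12, face: up, mark: dot, pile: 7, suit: spades], since rank = 12. Negative: [rank: 3, face: up, mark: star, pile: 5, suit: spades], since rank = 3. Positive: [rank: 13, face: up, mark: cross, pile: 7, suit: diamonds], since rank = 13.

Positive, Positive, Positive, Negative, Positive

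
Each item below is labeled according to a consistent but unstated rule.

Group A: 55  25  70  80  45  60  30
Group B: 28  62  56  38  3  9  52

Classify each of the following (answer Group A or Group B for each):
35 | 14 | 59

Group A, Group B, Group B

Every 'Group A' example satisfies: multiple of 5. None of the 'Group B' examples do.
35: Group A (35 = 5·7). 14: Group B (14 = 5·2 + 4). 59: Group B (59 = 5·11 + 4).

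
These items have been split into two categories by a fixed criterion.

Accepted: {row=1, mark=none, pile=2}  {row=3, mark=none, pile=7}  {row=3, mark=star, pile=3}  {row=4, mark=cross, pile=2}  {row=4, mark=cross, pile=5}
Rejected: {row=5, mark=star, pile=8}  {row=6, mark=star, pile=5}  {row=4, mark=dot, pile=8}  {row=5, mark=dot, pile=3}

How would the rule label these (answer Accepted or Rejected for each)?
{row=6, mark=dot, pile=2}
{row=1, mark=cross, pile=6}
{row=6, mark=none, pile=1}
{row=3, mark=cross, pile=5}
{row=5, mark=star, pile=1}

Rejected, Accepted, Rejected, Accepted, Rejected

One predicate separates the groups cleanly: row ≤ 4 AND pile ≤ 7.
{row=6, mark=dot, pile=2} — row = 6, pile = 2, hence Rejected. {row=1, mark=cross, pile=6} — row = 1, pile = 6, hence Accepted. {row=6, mark=none, pile=1} — row = 6, pile = 1, hence Rejected. {row=3, mark=cross, pile=5} — row = 3, pile = 5, hence Accepted. {row=5, mark=star, pile=1} — row = 5, pile = 1, hence Rejected.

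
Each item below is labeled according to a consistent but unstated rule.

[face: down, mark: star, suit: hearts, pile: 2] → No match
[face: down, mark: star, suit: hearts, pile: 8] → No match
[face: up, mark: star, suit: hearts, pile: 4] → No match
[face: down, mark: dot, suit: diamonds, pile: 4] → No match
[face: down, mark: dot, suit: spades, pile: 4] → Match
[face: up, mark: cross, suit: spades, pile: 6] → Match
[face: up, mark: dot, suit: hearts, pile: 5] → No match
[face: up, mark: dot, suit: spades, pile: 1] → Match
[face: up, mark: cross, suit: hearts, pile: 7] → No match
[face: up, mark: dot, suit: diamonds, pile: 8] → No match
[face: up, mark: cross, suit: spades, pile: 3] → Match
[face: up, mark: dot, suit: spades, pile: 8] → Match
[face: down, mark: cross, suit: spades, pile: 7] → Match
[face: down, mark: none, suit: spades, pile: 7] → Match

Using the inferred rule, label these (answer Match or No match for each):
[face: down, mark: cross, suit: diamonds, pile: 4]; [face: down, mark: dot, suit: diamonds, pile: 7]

A rule that fits every label: suit is spades — true of each 'Match' example, false of each 'No match' one.
[face: down, mark: cross, suit: diamonds, pile: 4]: suit is diamonds, does not pass → No match. [face: down, mark: dot, suit: diamonds, pile: 7]: suit is diamonds, does not pass → No match.

No match, No match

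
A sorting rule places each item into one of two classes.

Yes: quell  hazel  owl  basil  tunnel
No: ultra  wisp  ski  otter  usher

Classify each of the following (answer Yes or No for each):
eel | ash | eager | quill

Every 'Yes' example satisfies: ends with 'l'. None of the 'No' examples do.
eel: Yes (ends with 'l'). ash: No (ends with 'h'). eager: No (ends with 'r'). quill: Yes (ends with 'l').

Yes, No, No, Yes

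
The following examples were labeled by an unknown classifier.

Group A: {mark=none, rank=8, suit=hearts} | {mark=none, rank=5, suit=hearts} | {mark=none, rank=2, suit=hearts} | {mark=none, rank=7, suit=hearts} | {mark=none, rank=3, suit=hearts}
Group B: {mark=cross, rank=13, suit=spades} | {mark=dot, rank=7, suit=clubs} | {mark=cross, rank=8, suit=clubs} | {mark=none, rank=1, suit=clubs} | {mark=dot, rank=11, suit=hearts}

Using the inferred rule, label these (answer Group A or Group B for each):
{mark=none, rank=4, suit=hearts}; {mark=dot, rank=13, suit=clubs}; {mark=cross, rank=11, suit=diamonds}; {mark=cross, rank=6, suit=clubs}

A rule that fits every label: mark is none AND suit is hearts — true of each 'Group A' example, false of each 'Group B' one.
{mark=none, rank=4, suit=hearts}: mark is none, suit is hearts, passes → Group A.
{mark=dot, rank=13, suit=clubs}: mark is dot, suit is clubs, doesn't match → Group B.
{mark=cross, rank=11, suit=diamonds}: mark is cross, suit is diamonds, doesn't match → Group B.
{mark=cross, rank=6, suit=clubs}: mark is cross, suit is clubs, doesn't match → Group B.

Group A, Group B, Group B, Group B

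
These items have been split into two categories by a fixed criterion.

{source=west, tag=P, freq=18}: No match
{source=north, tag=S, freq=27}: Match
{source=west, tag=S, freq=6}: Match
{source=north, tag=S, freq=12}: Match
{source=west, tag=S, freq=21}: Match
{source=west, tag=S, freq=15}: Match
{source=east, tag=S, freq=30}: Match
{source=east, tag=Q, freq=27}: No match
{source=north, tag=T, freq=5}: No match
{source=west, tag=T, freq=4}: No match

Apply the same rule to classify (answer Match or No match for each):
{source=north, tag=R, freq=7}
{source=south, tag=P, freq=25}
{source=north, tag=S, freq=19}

Rule: tag is S. This holds for each 'Match' example and fails for each 'No match' one.

No match, No match, Match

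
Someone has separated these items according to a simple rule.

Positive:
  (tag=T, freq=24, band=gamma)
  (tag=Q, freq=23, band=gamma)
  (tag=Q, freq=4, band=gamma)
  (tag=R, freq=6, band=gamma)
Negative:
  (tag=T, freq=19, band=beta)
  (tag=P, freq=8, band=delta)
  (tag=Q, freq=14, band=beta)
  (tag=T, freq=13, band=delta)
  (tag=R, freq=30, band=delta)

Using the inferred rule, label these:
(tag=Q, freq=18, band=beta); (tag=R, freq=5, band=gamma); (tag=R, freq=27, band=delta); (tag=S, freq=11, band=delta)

All 'Positive' examples share one property — band is gamma — and every 'Negative' example lacks it.

Negative, Positive, Negative, Negative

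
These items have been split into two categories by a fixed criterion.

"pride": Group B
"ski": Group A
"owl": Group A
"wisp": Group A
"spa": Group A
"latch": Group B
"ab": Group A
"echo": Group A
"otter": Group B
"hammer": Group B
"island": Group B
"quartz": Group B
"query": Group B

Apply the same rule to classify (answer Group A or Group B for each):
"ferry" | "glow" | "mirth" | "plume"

Group B, Group A, Group B, Group B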